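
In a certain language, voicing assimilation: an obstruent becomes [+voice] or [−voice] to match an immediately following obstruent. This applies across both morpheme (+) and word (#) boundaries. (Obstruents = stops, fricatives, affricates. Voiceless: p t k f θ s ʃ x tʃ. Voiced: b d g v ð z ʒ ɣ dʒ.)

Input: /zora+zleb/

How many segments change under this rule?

0

No segment meets the rule's conditions.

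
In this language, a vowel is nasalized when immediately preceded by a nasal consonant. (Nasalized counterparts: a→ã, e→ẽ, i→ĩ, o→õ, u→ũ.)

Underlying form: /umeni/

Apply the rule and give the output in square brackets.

[umẽnĩ]

/e/ after nasal /m/ → [ẽ]
/i/ after nasal /n/ → [ĩ]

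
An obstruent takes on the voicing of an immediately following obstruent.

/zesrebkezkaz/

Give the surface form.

/b/ before /k/ (voiceless) → [p]
/z/ before /k/ (voiceless) → [s]

[zesrepkeskaz]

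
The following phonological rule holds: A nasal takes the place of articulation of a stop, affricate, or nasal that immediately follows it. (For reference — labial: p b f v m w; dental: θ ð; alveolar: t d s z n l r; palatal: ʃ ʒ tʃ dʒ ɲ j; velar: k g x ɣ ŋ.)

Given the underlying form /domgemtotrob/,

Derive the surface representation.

[doŋgentotrob]

/m/ before /g/ (velar) → [ŋ]
/m/ before /t/ (alveolar) → [n]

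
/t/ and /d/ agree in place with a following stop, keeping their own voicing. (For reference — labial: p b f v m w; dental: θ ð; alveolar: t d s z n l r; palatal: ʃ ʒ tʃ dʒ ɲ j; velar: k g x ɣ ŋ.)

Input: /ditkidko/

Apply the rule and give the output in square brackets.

[dikkigko]

/t/ before /k/ (velar) → [k]
/d/ before /k/ (velar) → [g]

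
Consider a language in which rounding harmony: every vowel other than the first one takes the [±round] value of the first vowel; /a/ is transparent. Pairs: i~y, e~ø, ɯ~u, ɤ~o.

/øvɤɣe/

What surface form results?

[øvoɣø]

/ɤ/ harmonizes with /ø/ ([+round]) → [o]
/e/ harmonizes with /ø/ ([+round]) → [ø]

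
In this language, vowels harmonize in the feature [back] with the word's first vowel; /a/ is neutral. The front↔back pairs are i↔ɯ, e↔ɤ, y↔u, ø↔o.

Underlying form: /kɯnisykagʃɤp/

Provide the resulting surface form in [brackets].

/i/ harmonizes with /ɯ/ ([+back]) → [ɯ]
/y/ harmonizes with /ɯ/ ([+back]) → [u]

[kɯnɯsukagʃɤp]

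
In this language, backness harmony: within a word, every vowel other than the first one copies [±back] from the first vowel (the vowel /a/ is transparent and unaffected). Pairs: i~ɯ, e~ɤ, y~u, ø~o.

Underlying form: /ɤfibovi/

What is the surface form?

[ɤfɯbovɯ]

/i/ harmonizes with /ɤ/ ([+back]) → [ɯ]
/i/ harmonizes with /ɤ/ ([+back]) → [ɯ]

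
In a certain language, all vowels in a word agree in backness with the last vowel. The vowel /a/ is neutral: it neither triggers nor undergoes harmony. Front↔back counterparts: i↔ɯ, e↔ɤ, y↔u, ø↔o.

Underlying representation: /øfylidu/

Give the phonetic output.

[ofulɯdu]

/ø/ harmonizes with /u/ ([+back]) → [o]
/y/ harmonizes with /u/ ([+back]) → [u]
/i/ harmonizes with /u/ ([+back]) → [ɯ]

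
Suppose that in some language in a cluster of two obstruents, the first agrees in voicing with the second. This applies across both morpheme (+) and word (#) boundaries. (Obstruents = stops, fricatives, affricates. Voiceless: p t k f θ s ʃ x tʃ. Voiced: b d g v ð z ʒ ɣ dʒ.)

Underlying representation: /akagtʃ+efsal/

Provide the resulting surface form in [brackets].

/g/ before /tʃ/ (voiceless) → [k]

[akaktʃ+efsal]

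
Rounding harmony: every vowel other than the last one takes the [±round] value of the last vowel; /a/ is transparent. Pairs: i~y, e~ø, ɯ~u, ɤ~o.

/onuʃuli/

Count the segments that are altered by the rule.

3

/o/ harmonizes with /i/ ([-round]) → [ɤ]
/u/ harmonizes with /i/ ([-round]) → [ɯ]
/u/ harmonizes with /i/ ([-round]) → [ɯ]
3 segments change.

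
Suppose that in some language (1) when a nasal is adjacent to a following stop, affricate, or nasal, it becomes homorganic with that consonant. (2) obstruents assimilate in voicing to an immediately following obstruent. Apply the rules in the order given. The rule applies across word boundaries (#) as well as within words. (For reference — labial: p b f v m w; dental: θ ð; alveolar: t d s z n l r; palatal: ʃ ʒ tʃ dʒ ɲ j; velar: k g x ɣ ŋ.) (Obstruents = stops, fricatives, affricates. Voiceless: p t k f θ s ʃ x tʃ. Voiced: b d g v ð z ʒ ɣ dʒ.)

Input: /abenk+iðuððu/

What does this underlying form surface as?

[abeŋk+iðuððu]

Rule 1: /n/ before /k/ (velar) → [ŋ]
After rule 1: abeŋk+iðuððu
Rule 2: no segment meets the rule's conditions; no change.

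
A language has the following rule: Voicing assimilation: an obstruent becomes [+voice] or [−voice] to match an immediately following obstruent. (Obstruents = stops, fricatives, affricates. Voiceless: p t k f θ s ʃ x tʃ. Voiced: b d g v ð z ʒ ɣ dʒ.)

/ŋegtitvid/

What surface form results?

[ŋektidvid]

/g/ before /t/ (voiceless) → [k]
/t/ before /v/ (voiced) → [d]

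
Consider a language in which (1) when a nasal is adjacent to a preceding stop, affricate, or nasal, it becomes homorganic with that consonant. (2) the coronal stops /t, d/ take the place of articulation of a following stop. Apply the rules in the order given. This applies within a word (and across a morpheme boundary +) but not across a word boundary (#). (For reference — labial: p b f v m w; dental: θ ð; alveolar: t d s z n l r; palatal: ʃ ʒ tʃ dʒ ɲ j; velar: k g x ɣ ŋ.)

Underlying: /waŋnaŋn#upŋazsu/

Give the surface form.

[waŋŋaŋŋ#upmazsu]

Rule 1: /n/ after /ŋ/ (velar) → [ŋ]
Rule 1: /n/ after /ŋ/ (velar) → [ŋ]
Rule 1: /ŋ/ after /p/ (labial) → [m]
After rule 1: waŋŋaŋŋ#upmazsu
Rule 2: no segment meets the rule's conditions; no change.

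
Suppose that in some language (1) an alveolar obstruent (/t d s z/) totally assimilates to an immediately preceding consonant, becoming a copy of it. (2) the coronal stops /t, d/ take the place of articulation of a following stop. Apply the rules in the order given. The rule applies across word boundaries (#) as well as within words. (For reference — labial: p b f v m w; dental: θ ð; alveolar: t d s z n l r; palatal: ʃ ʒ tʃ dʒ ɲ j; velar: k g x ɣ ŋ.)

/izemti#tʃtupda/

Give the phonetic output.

Rule 1: /t/ after /m/ → [m] (total assimilation)
Rule 1: /t/ after /tʃ/ → [tʃ] (total assimilation)
Rule 1: /d/ after /p/ → [p] (total assimilation)
After rule 1: izemmi#tʃtʃuppa
Rule 2: no segment meets the rule's conditions; no change.

[izemmi#tʃtʃuppa]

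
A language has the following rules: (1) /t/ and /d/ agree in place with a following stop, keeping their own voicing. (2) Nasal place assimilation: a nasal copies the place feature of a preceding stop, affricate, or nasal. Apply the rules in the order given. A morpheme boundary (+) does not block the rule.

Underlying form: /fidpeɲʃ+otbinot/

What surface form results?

[fibpeɲʃ+opbinot]

Rule 1: /d/ before /p/ (labial) → [b]
Rule 1: /t/ before /b/ (labial) → [p]
After rule 1: fibpeɲʃ+opbinot
Rule 2: no segment meets the rule's conditions; no change.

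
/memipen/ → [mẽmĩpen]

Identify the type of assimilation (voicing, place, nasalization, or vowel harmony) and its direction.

nasalization, progressive

/e/→[ẽ] /i/→[ĩ].
Each target copies a feature from the preceding segment, so the direction is progressive.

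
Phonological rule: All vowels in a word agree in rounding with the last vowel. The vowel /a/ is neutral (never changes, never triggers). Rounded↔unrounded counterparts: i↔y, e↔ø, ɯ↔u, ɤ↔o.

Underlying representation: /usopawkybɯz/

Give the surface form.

[ɯsɤpawkibɯz]

/u/ harmonizes with /ɯ/ ([-round]) → [ɯ]
/o/ harmonizes with /ɯ/ ([-round]) → [ɤ]
/y/ harmonizes with /ɯ/ ([-round]) → [i]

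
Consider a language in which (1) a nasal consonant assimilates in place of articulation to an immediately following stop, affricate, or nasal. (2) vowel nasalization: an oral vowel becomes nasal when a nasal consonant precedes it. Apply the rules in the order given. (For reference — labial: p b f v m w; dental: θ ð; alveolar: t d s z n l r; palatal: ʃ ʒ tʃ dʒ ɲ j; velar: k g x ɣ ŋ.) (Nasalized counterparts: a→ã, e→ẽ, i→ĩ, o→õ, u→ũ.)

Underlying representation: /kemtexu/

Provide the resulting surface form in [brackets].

Rule 1: /m/ before /t/ (alveolar) → [n]
After rule 1: kentexu
Rule 2: no segment meets the rule's conditions; no change.

[kentexu]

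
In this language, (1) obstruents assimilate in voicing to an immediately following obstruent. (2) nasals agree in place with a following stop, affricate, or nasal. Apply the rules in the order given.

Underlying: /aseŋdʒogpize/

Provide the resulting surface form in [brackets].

[aseɲdʒokpize]

Rule 1: /g/ before /p/ (voiceless) → [k]
After rule 1: aseŋdʒokpize
Rule 2: /ŋ/ before /dʒ/ (palatal) → [ɲ]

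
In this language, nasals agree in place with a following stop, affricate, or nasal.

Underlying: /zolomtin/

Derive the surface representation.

[zolontin]

/m/ before /t/ (alveolar) → [n]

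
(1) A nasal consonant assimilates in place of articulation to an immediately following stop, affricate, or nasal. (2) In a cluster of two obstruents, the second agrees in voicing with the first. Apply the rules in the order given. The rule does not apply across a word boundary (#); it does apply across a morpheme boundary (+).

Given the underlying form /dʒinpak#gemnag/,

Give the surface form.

Rule 1: /n/ before /p/ (labial) → [m]
Rule 1: /m/ before /n/ (alveolar) → [n]
After rule 1: dʒimpak#gennag
Rule 2: no segment meets the rule's conditions; no change.

[dʒimpak#gennag]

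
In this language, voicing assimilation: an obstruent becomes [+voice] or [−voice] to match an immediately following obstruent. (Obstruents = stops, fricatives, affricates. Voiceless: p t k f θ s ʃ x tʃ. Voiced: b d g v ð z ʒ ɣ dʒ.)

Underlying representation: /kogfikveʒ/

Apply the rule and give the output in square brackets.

[kokfigveʒ]

/g/ before /f/ (voiceless) → [k]
/k/ before /v/ (voiced) → [g]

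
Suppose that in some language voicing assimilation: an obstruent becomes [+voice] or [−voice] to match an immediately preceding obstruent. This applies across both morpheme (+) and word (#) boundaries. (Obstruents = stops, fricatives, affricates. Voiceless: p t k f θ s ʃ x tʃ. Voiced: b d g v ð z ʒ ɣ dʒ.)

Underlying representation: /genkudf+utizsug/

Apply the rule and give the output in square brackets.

[genkudv+utizzug]

/f/ after /d/ (voiced) → [v]
/s/ after /z/ (voiced) → [z]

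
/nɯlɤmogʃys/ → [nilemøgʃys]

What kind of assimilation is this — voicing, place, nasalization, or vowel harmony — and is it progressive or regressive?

/ɯ/→[i] /ɤ/→[e] /o/→[ø].
Vowels agree with the last vowel, so the harmony is regressive.

vowel harmony, regressive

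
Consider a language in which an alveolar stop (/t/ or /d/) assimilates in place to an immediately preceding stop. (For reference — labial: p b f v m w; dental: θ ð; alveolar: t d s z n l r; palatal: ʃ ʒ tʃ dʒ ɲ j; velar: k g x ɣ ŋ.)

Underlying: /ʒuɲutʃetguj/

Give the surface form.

[ʒuɲutʃetguj]

no segment meets the rule's conditions; no change.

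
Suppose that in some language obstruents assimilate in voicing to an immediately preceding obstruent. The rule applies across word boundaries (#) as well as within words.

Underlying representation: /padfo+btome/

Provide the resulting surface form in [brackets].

[padvo+bdome]

/f/ after /d/ (voiced) → [v]
/t/ after /b/ (voiced) → [d]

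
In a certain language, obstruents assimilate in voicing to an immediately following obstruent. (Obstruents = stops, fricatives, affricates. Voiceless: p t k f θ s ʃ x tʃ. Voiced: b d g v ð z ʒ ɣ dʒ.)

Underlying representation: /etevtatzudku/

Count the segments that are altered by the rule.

/v/ before /t/ (voiceless) → [f]
/t/ before /z/ (voiced) → [d]
/d/ before /k/ (voiceless) → [t]
3 segments change.

3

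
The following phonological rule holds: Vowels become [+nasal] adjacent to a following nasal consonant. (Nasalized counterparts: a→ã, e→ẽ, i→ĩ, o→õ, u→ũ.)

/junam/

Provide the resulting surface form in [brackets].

/u/ before nasal /n/ → [ũ]
/a/ before nasal /m/ → [ã]

[jũnãm]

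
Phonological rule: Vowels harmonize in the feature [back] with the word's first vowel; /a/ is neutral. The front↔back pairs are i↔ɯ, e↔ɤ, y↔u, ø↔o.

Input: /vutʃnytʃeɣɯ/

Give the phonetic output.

/y/ harmonizes with /u/ ([+back]) → [u]
/e/ harmonizes with /u/ ([+back]) → [ɤ]

[vutʃnutʃɤɣɯ]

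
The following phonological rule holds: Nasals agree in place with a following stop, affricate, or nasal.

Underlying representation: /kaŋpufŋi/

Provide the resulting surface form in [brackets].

/ŋ/ before /p/ (labial) → [m]

[kampufŋi]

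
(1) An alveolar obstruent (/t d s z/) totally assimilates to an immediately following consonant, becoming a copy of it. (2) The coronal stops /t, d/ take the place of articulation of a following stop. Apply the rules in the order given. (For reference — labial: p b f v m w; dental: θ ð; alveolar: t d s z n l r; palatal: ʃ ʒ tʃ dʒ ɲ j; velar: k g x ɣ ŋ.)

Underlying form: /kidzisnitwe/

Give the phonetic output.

[kizzinniwwe]

Rule 1: /d/ before /z/ → [z] (total assimilation)
Rule 1: /s/ before /n/ → [n] (total assimilation)
Rule 1: /t/ before /w/ → [w] (total assimilation)
After rule 1: kizzinniwwe
Rule 2: no segment meets the rule's conditions; no change.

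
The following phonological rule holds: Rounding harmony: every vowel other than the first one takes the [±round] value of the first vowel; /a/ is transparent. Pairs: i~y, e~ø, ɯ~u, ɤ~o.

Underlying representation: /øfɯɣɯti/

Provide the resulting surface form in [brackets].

[øfuɣuty]

/ɯ/ harmonizes with /ø/ ([+round]) → [u]
/ɯ/ harmonizes with /ø/ ([+round]) → [u]
/i/ harmonizes with /ø/ ([+round]) → [y]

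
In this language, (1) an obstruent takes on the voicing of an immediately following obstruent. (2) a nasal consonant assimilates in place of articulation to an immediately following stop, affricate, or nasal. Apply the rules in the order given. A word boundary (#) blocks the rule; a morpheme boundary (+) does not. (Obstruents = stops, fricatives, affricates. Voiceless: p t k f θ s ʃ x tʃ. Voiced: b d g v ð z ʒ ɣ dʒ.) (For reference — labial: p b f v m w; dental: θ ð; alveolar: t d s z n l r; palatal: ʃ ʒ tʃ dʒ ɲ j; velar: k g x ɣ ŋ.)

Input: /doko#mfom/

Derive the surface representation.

Rule 1: no segment meets the rule's conditions; no change.
After rule 1: doko#mfom
Rule 2: no segment meets the rule's conditions; no change.

[doko#mfom]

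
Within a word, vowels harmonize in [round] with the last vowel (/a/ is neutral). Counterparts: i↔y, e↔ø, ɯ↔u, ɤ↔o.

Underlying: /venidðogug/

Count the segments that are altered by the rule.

2

/e/ harmonizes with /u/ ([+round]) → [ø]
/i/ harmonizes with /u/ ([+round]) → [y]
2 segments change.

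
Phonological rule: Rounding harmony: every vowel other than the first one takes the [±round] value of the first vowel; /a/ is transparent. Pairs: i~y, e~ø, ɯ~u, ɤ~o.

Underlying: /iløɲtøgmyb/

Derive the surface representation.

/ø/ harmonizes with /i/ ([-round]) → [e]
/ø/ harmonizes with /i/ ([-round]) → [e]
/y/ harmonizes with /i/ ([-round]) → [i]

[ileɲtegmib]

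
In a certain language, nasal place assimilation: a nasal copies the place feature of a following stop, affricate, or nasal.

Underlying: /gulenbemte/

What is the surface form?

/n/ before /b/ (labial) → [m]
/m/ before /t/ (alveolar) → [n]

[gulembente]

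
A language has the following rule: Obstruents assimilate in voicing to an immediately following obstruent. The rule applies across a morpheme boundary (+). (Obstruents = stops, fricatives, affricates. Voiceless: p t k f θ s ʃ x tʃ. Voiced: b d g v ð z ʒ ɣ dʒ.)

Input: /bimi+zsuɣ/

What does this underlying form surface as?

[bimi+ssuɣ]

/z/ before /s/ (voiceless) → [s]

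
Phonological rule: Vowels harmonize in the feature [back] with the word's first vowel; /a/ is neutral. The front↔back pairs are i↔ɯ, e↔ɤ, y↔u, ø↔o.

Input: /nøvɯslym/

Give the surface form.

[nøvislym]

/ɯ/ harmonizes with /ø/ ([-back]) → [i]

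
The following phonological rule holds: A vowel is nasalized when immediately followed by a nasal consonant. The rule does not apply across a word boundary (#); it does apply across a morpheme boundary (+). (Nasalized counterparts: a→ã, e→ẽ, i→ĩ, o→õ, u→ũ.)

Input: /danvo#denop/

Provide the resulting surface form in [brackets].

[dãnvo#dẽnop]

/a/ before nasal /n/ → [ã]
/e/ before nasal /n/ → [ẽ]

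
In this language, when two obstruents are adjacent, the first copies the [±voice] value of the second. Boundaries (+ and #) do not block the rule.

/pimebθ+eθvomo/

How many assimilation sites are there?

2

/b/ before /θ/ (voiceless) → [p]
/θ/ before /v/ (voiced) → [ð]
2 segments change.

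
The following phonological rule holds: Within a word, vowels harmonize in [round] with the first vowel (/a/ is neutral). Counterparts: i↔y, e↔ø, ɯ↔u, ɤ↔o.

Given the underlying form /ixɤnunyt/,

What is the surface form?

/u/ harmonizes with /i/ ([-round]) → [ɯ]
/y/ harmonizes with /i/ ([-round]) → [i]

[ixɤnɯnit]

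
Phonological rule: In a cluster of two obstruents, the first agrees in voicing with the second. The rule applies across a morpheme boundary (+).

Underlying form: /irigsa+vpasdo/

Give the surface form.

/g/ before /s/ (voiceless) → [k]
/v/ before /p/ (voiceless) → [f]
/s/ before /d/ (voiced) → [z]

[iriksa+fpazdo]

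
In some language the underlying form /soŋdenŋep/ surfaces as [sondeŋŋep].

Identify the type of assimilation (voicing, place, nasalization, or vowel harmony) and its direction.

/ŋ/→[n] /n/→[ŋ].
Each target copies a feature from the following segment, so the direction is regressive.

place assimilation, regressive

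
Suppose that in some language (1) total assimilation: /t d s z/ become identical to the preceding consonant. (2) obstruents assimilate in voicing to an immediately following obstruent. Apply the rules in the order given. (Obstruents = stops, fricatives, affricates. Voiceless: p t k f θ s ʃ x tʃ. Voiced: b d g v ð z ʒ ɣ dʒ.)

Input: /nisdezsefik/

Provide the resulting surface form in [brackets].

Rule 1: /d/ after /s/ → [s] (total assimilation)
Rule 1: /s/ after /z/ → [z] (total assimilation)
After rule 1: nissezzefik
Rule 2: no segment meets the rule's conditions; no change.

[nissezzefik]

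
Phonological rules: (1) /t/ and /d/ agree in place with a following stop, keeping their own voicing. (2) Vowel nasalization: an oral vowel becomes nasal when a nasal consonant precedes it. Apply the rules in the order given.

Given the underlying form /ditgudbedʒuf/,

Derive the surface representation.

Rule 1: /t/ before /g/ (velar) → [k]
Rule 1: /d/ before /b/ (labial) → [b]
After rule 1: dikgubbedʒuf
Rule 2: no segment meets the rule's conditions; no change.

[dikgubbedʒuf]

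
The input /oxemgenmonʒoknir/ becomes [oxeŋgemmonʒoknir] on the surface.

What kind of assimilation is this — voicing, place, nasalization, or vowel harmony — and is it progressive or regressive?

place assimilation, regressive

/m/→[ŋ] /n/→[m].
Each target copies a feature from the following segment, so the direction is regressive.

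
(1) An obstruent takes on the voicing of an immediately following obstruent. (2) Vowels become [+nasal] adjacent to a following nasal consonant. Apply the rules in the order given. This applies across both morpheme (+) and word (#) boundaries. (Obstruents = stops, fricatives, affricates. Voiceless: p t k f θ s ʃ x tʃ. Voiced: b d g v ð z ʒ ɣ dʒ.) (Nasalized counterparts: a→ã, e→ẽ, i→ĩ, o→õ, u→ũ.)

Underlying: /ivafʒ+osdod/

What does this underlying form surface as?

Rule 1: /f/ before /ʒ/ (voiced) → [v]
Rule 1: /s/ before /d/ (voiced) → [z]
After rule 1: ivavʒ+ozdod
Rule 2: no segment meets the rule's conditions; no change.

[ivavʒ+ozdod]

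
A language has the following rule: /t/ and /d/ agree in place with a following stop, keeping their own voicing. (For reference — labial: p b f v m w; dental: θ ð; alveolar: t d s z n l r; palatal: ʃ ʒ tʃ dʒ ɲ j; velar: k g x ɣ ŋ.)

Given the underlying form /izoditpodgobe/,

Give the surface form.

[izodippoggobe]

/t/ before /p/ (labial) → [p]
/d/ before /g/ (velar) → [g]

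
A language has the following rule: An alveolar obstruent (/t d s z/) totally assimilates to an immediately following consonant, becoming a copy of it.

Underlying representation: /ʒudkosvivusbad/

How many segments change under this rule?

3

/d/ before /k/ → [k] (total assimilation)
/s/ before /v/ → [v] (total assimilation)
/s/ before /b/ → [b] (total assimilation)
3 segments change.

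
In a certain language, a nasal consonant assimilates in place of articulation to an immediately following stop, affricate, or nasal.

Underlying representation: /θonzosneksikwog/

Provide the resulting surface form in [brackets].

no segment meets the rule's conditions; no change.

[θonzosneksikwog]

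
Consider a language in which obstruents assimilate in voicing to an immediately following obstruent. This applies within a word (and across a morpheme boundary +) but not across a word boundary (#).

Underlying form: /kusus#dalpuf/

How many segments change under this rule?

0

No segment meets the rule's conditions.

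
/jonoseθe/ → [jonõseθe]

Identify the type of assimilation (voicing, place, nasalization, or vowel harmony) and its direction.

/o/→[õ].
Each target copies a feature from the preceding segment, so the direction is progressive.

nasalization, progressive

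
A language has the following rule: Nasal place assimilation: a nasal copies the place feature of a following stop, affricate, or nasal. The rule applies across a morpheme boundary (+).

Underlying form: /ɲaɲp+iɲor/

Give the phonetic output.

[ɲamp+iɲor]

/ɲ/ before /p/ (labial) → [m]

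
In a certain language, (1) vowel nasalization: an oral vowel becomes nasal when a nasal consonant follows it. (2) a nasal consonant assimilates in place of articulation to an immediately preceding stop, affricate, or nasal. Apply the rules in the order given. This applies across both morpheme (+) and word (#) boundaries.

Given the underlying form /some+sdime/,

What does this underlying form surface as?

[sõme+sdĩme]

Rule 1: /o/ before nasal /m/ → [õ]
Rule 1: /i/ before nasal /m/ → [ĩ]
After rule 1: sõme+sdĩme
Rule 2: no segment meets the rule's conditions; no change.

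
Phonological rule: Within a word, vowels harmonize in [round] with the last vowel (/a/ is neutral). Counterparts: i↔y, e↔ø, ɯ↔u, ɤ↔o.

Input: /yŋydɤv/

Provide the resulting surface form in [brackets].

/y/ harmonizes with /ɤ/ ([-round]) → [i]
/y/ harmonizes with /ɤ/ ([-round]) → [i]

[iŋidɤv]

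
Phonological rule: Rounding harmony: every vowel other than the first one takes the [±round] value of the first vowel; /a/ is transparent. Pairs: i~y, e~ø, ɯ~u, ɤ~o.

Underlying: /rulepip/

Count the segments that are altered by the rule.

/e/ harmonizes with /u/ ([+round]) → [ø]
/i/ harmonizes with /u/ ([+round]) → [y]
2 segments change.

2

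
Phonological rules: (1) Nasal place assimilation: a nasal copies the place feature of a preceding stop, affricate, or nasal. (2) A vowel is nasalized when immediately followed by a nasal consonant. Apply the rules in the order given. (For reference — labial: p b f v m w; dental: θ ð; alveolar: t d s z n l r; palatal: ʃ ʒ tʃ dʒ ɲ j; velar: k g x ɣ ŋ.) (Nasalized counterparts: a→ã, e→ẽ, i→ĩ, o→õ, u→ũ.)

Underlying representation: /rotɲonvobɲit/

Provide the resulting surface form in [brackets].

[rotnõnvobmit]

Rule 1: /ɲ/ after /t/ (alveolar) → [n]
Rule 1: /ɲ/ after /b/ (labial) → [m]
After rule 1: rotnonvobmit
Rule 2: /o/ before nasal /n/ → [õ]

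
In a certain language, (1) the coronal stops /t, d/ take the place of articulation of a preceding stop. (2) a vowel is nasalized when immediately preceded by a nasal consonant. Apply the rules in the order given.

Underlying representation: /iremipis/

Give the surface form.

[iremĩpis]

Rule 1: no segment meets the rule's conditions; no change.
After rule 1: iremipis
Rule 2: /i/ after nasal /m/ → [ĩ]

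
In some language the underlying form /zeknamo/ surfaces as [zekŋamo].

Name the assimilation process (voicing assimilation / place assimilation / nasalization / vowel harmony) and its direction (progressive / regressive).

/n/→[ŋ].
Each target copies a feature from the preceding segment, so the direction is progressive.

place assimilation, progressive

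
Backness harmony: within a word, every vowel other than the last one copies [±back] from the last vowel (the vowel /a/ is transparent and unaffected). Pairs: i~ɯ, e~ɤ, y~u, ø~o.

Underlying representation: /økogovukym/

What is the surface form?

/o/ harmonizes with /y/ ([-back]) → [ø]
/o/ harmonizes with /y/ ([-back]) → [ø]
/u/ harmonizes with /y/ ([-back]) → [y]

[økøgøvykym]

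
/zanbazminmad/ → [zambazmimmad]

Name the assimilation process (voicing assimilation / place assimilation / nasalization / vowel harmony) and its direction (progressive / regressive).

place assimilation, regressive

/n/→[m] /n/→[m].
Each target copies a feature from the following segment, so the direction is regressive.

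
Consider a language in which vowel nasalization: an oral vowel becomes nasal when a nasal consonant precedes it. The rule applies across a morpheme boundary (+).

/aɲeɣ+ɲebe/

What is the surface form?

/e/ after nasal /ɲ/ → [ẽ]
/e/ after nasal /ɲ/ → [ẽ]

[aɲẽɣ+ɲẽbe]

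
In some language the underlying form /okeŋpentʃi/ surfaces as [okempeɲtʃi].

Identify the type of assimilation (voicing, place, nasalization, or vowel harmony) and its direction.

place assimilation, regressive

/ŋ/→[m] /n/→[ɲ].
Each target copies a feature from the following segment, so the direction is regressive.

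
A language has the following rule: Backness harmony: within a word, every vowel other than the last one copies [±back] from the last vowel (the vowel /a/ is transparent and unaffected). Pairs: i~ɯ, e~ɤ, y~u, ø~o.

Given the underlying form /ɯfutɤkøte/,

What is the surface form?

/ɯ/ harmonizes with /e/ ([-back]) → [i]
/u/ harmonizes with /e/ ([-back]) → [y]
/ɤ/ harmonizes with /e/ ([-back]) → [e]

[ifytekøte]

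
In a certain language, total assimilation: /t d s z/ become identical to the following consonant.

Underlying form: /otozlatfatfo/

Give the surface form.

[otollaffaffo]

/z/ before /l/ → [l] (total assimilation)
/t/ before /f/ → [f] (total assimilation)
/t/ before /f/ → [f] (total assimilation)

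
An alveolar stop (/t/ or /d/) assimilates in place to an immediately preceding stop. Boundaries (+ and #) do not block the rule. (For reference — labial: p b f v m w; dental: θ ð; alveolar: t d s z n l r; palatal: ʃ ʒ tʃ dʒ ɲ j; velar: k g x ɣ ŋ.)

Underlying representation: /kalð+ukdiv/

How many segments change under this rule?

1

/d/ after /k/ (velar) → [g]
1 segment changes.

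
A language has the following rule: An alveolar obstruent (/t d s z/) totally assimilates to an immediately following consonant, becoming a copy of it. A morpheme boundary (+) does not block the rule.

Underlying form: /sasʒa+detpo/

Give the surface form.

/s/ before /ʒ/ → [ʒ] (total assimilation)
/t/ before /p/ → [p] (total assimilation)

[saʒʒa+deppo]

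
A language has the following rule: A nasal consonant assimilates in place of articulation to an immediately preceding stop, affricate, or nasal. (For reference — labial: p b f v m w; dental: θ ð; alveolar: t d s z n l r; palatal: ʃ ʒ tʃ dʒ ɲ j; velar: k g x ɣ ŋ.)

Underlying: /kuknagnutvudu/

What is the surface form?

/n/ after /k/ (velar) → [ŋ]
/n/ after /g/ (velar) → [ŋ]

[kukŋagŋutvudu]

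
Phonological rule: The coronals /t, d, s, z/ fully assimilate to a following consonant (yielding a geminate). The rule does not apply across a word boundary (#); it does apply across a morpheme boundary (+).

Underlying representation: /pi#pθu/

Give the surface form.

[pi#pθu]

no segment meets the rule's conditions; no change.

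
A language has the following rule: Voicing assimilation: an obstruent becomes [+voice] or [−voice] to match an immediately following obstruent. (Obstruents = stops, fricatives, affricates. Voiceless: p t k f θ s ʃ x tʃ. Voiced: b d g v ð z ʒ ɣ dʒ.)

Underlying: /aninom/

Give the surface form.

no segment meets the rule's conditions; no change.

[aninom]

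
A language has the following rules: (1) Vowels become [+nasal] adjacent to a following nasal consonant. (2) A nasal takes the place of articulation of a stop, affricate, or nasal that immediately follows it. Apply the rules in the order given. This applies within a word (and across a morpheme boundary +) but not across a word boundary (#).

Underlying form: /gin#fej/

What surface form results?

[gĩn#fej]

Rule 1: /i/ before nasal /n/ → [ĩ]
After rule 1: gĩn#fej
Rule 2: no segment meets the rule's conditions; no change.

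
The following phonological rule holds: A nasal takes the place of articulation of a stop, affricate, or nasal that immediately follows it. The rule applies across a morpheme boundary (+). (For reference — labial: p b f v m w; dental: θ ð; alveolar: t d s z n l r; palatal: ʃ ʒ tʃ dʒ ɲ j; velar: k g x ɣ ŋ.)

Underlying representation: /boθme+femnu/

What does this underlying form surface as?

[boθme+fennu]

/m/ before /n/ (alveolar) → [n]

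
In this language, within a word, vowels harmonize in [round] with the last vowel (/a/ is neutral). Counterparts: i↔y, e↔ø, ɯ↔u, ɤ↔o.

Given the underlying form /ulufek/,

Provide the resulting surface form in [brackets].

[ɯlɯfek]

/u/ harmonizes with /e/ ([-round]) → [ɯ]
/u/ harmonizes with /e/ ([-round]) → [ɯ]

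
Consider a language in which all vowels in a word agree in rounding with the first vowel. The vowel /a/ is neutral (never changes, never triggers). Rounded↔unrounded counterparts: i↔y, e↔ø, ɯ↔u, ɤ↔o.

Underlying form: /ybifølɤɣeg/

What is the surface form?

/i/ harmonizes with /y/ ([+round]) → [y]
/ɤ/ harmonizes with /y/ ([+round]) → [o]
/e/ harmonizes with /y/ ([+round]) → [ø]

[ybyføloɣøg]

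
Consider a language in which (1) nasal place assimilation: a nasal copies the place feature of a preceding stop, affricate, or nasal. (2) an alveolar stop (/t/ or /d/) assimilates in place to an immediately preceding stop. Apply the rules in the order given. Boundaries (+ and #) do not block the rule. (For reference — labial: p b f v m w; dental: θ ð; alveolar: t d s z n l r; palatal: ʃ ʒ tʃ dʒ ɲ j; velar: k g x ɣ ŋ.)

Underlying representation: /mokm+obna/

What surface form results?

[mokŋ+obma]

Rule 1: /m/ after /k/ (velar) → [ŋ]
Rule 1: /n/ after /b/ (labial) → [m]
After rule 1: mokŋ+obma
Rule 2: no segment meets the rule's conditions; no change.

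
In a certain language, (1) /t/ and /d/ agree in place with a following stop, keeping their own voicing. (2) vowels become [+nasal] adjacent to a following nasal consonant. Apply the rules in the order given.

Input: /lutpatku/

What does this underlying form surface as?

Rule 1: /t/ before /p/ (labial) → [p]
Rule 1: /t/ before /k/ (velar) → [k]
After rule 1: luppakku
Rule 2: no segment meets the rule's conditions; no change.

[luppakku]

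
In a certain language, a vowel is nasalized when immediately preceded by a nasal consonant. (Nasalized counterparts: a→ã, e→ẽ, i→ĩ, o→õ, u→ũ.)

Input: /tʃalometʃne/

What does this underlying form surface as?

[tʃalomẽtʃnẽ]

/e/ after nasal /m/ → [ẽ]
/e/ after nasal /n/ → [ẽ]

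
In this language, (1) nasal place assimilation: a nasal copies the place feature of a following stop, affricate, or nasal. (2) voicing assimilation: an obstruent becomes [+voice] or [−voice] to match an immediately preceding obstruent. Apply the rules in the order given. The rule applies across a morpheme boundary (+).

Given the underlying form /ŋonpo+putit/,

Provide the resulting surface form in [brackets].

Rule 1: /n/ before /p/ (labial) → [m]
After rule 1: ŋompo+putit
Rule 2: no segment meets the rule's conditions; no change.

[ŋompo+putit]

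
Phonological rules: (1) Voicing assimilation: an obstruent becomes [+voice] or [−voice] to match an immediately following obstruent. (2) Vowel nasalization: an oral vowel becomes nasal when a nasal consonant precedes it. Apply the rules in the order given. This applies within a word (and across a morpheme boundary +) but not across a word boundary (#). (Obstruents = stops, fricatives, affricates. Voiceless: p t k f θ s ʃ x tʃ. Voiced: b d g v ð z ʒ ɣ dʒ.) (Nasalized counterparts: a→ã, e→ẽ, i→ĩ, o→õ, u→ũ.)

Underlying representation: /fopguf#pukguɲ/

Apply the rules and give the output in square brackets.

[fobguf#pugguɲ]

Rule 1: /p/ before /g/ (voiced) → [b]
Rule 1: /k/ before /g/ (voiced) → [g]
After rule 1: fobguf#pugguɲ
Rule 2: no segment meets the rule's conditions; no change.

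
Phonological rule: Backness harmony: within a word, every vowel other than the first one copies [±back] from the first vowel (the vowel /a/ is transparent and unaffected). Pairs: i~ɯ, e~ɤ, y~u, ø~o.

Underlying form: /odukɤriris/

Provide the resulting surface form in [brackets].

/i/ harmonizes with /o/ ([+back]) → [ɯ]
/i/ harmonizes with /o/ ([+back]) → [ɯ]

[odukɤrɯrɯs]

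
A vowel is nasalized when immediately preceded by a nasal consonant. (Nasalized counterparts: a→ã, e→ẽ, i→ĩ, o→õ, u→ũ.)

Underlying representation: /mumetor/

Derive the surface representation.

/u/ after nasal /m/ → [ũ]
/e/ after nasal /m/ → [ẽ]

[mũmẽtor]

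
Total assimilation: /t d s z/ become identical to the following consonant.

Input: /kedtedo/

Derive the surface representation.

[kettedo]

/d/ before /t/ → [t] (total assimilation)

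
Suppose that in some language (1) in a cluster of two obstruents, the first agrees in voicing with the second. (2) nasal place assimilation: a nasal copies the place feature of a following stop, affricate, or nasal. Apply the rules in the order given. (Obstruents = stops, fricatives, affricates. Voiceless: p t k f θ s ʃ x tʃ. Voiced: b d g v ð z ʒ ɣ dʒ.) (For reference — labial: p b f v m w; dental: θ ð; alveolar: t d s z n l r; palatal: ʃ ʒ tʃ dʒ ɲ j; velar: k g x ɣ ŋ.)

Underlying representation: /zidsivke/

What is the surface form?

[zitsifke]

Rule 1: /d/ before /s/ (voiceless) → [t]
Rule 1: /v/ before /k/ (voiceless) → [f]
After rule 1: zitsifke
Rule 2: no segment meets the rule's conditions; no change.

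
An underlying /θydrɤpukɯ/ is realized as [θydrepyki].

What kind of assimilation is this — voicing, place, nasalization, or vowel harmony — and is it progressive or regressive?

/ɤ/→[e] /u/→[y] /ɯ/→[i].
Vowels agree with the first vowel, so the harmony is progressive.

vowel harmony, progressive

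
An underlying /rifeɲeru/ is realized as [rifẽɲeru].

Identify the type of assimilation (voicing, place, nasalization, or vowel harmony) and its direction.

/e/→[ẽ].
Each target copies a feature from the following segment, so the direction is regressive.

nasalization, regressive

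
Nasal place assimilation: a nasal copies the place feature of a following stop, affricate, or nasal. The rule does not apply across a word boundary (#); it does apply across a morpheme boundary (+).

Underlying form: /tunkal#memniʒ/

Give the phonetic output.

[tuŋkal#menniʒ]

/n/ before /k/ (velar) → [ŋ]
/m/ before /n/ (alveolar) → [n]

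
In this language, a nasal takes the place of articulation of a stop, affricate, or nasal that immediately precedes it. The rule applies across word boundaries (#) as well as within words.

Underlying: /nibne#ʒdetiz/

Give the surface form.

/n/ after /b/ (labial) → [m]

[nibme#ʒdetiz]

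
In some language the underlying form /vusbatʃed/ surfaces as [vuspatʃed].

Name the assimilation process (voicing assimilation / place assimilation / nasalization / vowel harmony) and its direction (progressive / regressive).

/b/→[p].
Each target copies a feature from the preceding segment, so the direction is progressive.

voicing assimilation, progressive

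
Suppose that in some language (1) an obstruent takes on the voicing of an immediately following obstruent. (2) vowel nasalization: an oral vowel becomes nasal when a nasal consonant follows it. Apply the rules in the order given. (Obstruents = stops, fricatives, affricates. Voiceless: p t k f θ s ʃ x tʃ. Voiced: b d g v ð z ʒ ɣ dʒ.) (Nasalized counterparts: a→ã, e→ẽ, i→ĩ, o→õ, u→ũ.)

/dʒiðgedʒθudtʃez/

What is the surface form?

Rule 1: /dʒ/ before /θ/ (voiceless) → [tʃ]
Rule 1: /d/ before /tʃ/ (voiceless) → [t]
After rule 1: dʒiðgetʃθuttʃez
Rule 2: no segment meets the rule's conditions; no change.

[dʒiðgetʃθuttʃez]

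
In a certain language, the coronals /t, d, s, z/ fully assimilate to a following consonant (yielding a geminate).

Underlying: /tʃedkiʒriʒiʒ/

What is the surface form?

/d/ before /k/ → [k] (total assimilation)

[tʃekkiʒriʒiʒ]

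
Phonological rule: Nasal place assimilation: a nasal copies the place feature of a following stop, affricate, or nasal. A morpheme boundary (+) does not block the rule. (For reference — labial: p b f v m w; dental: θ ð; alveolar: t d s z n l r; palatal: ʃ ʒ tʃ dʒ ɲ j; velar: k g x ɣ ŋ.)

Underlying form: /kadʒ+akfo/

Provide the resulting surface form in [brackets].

no segment meets the rule's conditions; no change.

[kadʒ+akfo]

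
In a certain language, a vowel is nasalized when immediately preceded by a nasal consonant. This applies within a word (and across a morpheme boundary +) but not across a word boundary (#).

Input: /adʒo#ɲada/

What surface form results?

[adʒo#ɲãda]

/a/ after nasal /ɲ/ → [ã]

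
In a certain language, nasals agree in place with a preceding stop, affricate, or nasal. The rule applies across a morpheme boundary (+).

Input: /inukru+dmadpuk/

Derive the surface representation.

/m/ after /d/ (alveolar) → [n]

[inukru+dnadpuk]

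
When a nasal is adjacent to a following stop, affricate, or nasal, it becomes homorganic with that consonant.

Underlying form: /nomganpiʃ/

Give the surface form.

[noŋgampiʃ]

/m/ before /g/ (velar) → [ŋ]
/n/ before /p/ (labial) → [m]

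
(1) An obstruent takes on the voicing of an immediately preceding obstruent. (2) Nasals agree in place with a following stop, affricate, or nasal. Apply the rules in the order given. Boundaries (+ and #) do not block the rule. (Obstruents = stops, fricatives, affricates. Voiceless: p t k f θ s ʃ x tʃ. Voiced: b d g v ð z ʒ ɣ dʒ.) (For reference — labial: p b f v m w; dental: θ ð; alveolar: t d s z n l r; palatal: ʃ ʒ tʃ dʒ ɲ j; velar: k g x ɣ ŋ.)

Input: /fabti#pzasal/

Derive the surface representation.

[fabdi#psasal]

Rule 1: /t/ after /b/ (voiced) → [d]
Rule 1: /z/ after /p/ (voiceless) → [s]
After rule 1: fabdi#psasal
Rule 2: no segment meets the rule's conditions; no change.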